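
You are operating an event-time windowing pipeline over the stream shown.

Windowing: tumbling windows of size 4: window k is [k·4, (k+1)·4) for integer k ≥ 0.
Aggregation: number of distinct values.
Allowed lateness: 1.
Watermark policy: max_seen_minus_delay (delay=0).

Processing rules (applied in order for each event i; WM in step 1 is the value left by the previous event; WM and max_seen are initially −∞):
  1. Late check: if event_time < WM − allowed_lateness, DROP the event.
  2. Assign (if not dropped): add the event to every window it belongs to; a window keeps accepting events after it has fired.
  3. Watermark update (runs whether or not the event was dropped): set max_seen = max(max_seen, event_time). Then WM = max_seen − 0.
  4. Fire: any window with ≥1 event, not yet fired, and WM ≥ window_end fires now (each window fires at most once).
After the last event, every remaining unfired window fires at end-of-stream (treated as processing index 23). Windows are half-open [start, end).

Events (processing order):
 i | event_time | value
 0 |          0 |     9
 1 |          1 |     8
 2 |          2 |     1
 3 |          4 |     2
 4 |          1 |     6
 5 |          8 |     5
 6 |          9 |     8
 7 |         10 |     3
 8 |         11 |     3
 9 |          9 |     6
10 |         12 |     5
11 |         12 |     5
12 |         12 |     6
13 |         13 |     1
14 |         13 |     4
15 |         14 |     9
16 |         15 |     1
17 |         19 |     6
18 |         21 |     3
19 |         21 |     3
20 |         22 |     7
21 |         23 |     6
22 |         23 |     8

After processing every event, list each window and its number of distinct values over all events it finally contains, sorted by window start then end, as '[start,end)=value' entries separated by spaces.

[0,4)=3 [4,8)=1 [8,12)=3 [12,16)=5 [16,20)=1 [20,24)=4

i=0 t=0 v=9: → [0,4); WM=0
i=1 t=1 v=8: → [0,4); WM=1
i=2 t=2 v=1: → [0,4); WM=2
i=3 t=4 v=2: → [4,8); WM=4; [0,4) fires=3
i=4 t=1 v=6: DROP (t<4-1); WM=4
i=5 t=8 v=5: → [8,12); WM=8; [4,8) fires=1
i=6 t=9 v=8: → [8,12); WM=9
i=7 t=10 v=3: → [8,12); WM=10
i=8 t=11 v=3: → [8,12); WM=11
i=9 t=9 v=6: DROP (t<11-1); WM=11
i=10 t=12 v=5: → [12,16); WM=12; [8,12) fires=3
i=11 t=12 v=5: → [12,16); WM=12
i=12 t=12 v=6: → [12,16); WM=12
i=13 t=13 v=1: → [12,16); WM=13
i=14 t=13 v=4: → [12,16); WM=13
i=15 t=14 v=9: → [12,16); WM=14
i=16 t=15 v=1: → [12,16); WM=15
i=17 t=19 v=6: → [16,20); WM=19; [12,16) fires=5
i=18 t=21 v=3: → [20,24); WM=21; [16,20) fires=1
i=19 t=21 v=3: → [20,24); WM=21
i=20 t=22 v=7: → [20,24); WM=22
i=21 t=23 v=6: → [20,24); WM=23
i=22 t=23 v=8: → [20,24); WM=23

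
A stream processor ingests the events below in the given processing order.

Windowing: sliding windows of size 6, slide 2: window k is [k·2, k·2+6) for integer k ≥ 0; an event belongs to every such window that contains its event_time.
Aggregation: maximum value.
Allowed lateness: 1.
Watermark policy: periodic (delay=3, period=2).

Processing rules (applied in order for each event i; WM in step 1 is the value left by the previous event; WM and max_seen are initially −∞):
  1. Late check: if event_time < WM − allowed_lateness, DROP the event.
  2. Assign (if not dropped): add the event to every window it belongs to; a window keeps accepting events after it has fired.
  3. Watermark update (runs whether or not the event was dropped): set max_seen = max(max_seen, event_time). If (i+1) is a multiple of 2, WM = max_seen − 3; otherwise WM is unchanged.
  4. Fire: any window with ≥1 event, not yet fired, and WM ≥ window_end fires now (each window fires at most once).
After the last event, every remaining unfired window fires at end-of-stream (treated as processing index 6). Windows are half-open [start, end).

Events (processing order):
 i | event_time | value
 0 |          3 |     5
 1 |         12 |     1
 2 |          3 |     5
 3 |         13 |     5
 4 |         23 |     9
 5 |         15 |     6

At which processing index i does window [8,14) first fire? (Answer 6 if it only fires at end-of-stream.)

5

i=0 t=3 v=5: → [2,8),[0,6); WM=−∞
i=1 t=12 v=1: → [12,18),[10,16),[8,14); WM=9; [0,6) fires=5 [2,8) fires=5
i=2 t=3 v=5: DROP (t<9-1); WM=9
i=3 t=13 v=5: → [12,18),[10,16),[8,14); WM=10
i=4 t=23 v=9: → [22,28),[20,26),[18,24); WM=10
i=5 t=15 v=6: → [14,20),[12,18),[10,16); WM=20; [8,14) fires=5 [10,16) fires=6 [12,18) fires=6 [14,20) fires=6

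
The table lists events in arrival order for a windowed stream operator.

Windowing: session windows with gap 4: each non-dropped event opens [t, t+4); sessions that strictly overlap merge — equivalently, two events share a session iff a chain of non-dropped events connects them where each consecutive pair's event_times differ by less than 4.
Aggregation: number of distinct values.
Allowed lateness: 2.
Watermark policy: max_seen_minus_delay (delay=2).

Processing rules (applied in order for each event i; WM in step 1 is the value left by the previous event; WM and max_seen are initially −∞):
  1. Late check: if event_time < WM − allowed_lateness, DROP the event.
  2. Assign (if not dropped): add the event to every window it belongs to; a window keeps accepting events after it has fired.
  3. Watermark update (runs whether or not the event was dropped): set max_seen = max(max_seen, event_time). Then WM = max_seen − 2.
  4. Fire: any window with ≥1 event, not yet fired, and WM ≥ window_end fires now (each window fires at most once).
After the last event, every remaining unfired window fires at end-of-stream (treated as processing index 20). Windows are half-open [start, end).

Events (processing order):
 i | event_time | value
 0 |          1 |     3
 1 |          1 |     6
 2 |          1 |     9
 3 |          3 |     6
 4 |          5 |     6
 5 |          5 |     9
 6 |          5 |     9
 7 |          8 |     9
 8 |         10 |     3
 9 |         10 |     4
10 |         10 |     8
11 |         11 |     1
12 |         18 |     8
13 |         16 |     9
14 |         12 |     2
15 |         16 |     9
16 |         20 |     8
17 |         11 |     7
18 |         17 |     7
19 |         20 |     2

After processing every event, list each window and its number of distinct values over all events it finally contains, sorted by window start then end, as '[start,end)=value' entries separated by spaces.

i=0 t=1 v=3: → [1,5); WM=-1
i=1 t=1 v=6: → [1,5); WM=-1
i=2 t=1 v=9: → [1,5); WM=-1
i=3 t=3 v=6: → [1,7); WM=1
i=4 t=5 v=6: → [1,9); WM=3
i=5 t=5 v=9: → [1,9); WM=3
i=6 t=5 v=9: → [1,9); WM=3
i=7 t=8 v=9: → [1,12); WM=6
i=8 t=10 v=3: → [1,14); WM=8
i=9 t=10 v=4: → [1,14); WM=8
i=10 t=10 v=8: → [1,14); WM=8
i=11 t=11 v=1: → [1,15); WM=9
i=12 t=18 v=8: → [18,22); WM=16
i=13 t=16 v=9: → [16,22); WM=16
i=14 t=12 v=2: DROP (t<16-2); WM=16
i=15 t=16 v=9: → [16,22); WM=16
i=16 t=20 v=8: → [16,24); WM=18
i=17 t=11 v=7: DROP (t<18-2); WM=18
i=18 t=17 v=7: → [16,24); WM=18
i=19 t=20 v=2: → [16,24); WM=18

[1,15)=6 [16,24)=4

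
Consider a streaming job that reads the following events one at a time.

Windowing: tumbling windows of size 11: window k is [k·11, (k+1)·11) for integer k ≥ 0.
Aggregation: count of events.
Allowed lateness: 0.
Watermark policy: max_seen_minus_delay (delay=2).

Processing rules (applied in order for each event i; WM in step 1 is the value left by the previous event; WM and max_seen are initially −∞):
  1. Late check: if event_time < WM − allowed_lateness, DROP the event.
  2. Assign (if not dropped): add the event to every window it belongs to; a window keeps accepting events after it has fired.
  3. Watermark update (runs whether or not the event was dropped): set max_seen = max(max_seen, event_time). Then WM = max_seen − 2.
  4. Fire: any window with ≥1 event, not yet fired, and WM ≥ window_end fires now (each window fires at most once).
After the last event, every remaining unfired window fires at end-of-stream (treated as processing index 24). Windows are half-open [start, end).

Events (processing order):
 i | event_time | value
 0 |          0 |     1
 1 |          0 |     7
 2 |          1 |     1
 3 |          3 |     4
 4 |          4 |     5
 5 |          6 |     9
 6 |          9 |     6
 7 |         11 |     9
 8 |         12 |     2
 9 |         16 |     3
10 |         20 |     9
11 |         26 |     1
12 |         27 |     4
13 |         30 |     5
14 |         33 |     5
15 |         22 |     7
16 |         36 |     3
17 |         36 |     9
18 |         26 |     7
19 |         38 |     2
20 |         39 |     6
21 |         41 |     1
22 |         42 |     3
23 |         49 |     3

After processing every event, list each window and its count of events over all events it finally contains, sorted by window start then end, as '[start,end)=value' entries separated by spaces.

[0,11)=7 [11,22)=4 [22,33)=3 [33,44)=7 [44,55)=1

i=0 t=0 v=1: → [0,11); WM=-2
i=1 t=0 v=7: → [0,11); WM=-2
i=2 t=1 v=1: → [0,11); WM=-1
i=3 t=3 v=4: → [0,11); WM=1
i=4 t=4 v=5: → [0,11); WM=2
i=5 t=6 v=9: → [0,11); WM=4
i=6 t=9 v=6: → [0,11); WM=7
i=7 t=11 v=9: → [11,22); WM=9
i=8 t=12 v=2: → [11,22); WM=10
i=9 t=16 v=3: → [11,22); WM=14; [0,11) fires=7
i=10 t=20 v=9: → [11,22); WM=18
i=11 t=26 v=1: → [22,33); WM=24; [11,22) fires=4
i=12 t=27 v=4: → [22,33); WM=25
i=13 t=30 v=5: → [22,33); WM=28
i=14 t=33 v=5: → [33,44); WM=31
i=15 t=22 v=7: DROP (t<31-0); WM=31
i=16 t=36 v=3: → [33,44); WM=34; [22,33) fires=3
i=17 t=36 v=9: → [33,44); WM=34
i=18 t=26 v=7: DROP (t<34-0); WM=34
i=19 t=38 v=2: → [33,44); WM=36
i=20 t=39 v=6: → [33,44); WM=37
i=21 t=41 v=1: → [33,44); WM=39
i=22 t=42 v=3: → [33,44); WM=40
i=23 t=49 v=3: → [44,55); WM=47; [33,44) fires=7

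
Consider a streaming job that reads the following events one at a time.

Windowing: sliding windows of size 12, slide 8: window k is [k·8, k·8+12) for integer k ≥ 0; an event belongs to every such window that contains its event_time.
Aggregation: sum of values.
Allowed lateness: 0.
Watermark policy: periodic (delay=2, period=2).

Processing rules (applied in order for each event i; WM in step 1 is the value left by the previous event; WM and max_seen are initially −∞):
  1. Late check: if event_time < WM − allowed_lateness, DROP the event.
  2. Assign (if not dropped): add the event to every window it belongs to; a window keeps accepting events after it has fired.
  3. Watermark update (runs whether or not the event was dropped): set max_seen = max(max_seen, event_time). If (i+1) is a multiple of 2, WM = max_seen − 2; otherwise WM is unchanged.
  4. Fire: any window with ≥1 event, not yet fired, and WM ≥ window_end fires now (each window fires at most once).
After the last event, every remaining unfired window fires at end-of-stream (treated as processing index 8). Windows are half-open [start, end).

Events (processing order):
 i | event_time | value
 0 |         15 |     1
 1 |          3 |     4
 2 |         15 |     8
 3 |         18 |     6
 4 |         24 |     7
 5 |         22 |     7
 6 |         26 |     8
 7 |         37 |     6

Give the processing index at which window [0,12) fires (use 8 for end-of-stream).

1

i=0 t=15 v=1: → [8,20); WM=−∞
i=1 t=3 v=4: → [0,12); WM=13; [0,12) fires=4
i=2 t=15 v=8: → [8,20); WM=13
i=3 t=18 v=6: → [16,28),[8,20); WM=16
i=4 t=24 v=7: → [24,36),[16,28); WM=16
i=5 t=22 v=7: → [16,28); WM=22; [8,20) fires=15
i=6 t=26 v=8: → [24,36),[16,28); WM=22
i=7 t=37 v=6: → [32,44); WM=35; [16,28) fires=28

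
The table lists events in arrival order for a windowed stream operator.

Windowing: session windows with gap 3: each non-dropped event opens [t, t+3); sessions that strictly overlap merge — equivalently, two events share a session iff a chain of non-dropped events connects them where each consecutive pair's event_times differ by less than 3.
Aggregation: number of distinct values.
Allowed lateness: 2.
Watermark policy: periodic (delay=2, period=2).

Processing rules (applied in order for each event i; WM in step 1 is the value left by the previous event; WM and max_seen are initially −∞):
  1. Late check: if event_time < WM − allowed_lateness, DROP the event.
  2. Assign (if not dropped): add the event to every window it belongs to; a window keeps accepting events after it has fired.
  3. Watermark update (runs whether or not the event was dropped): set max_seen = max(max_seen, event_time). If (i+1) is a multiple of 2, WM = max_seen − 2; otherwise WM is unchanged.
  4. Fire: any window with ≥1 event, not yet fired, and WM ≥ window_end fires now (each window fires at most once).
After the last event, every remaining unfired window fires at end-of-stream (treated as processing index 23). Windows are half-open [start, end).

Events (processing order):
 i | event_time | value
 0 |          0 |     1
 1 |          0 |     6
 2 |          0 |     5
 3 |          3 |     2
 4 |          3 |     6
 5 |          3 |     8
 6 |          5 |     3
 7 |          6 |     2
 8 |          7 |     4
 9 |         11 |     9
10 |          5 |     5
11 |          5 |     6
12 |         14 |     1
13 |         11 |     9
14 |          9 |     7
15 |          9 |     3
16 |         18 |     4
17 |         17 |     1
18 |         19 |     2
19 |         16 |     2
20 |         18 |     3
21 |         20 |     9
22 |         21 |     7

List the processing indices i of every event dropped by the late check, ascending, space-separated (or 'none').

i=0 t=0 v=1: → [0,3); WM=−∞
i=1 t=0 v=6: → [0,3); WM=-2
i=2 t=0 v=5: → [0,3); WM=-2
i=3 t=3 v=2: → [3,6); WM=1
i=4 t=3 v=6: → [3,6); WM=1
i=5 t=3 v=8: → [3,6); WM=1
i=6 t=5 v=3: → [3,8); WM=1
i=7 t=6 v=2: → [3,9); WM=4
i=8 t=7 v=4: → [3,10); WM=4
i=9 t=11 v=9: → [11,14); WM=9
i=10 t=5 v=5: DROP (t<9-2); WM=9
i=11 t=5 v=6: DROP (t<9-2); WM=9
i=12 t=14 v=1: → [14,17); WM=9
i=13 t=11 v=9: → [11,14); WM=12
i=14 t=9 v=7: DROP (t<12-2); WM=12
i=15 t=9 v=3: DROP (t<12-2); WM=12
i=16 t=18 v=4: → [18,21); WM=12
i=17 t=17 v=1: → [17,21); WM=16
i=18 t=19 v=2: → [17,22); WM=16
i=19 t=16 v=2: → [14,22); WM=17
i=20 t=18 v=3: → [14,22); WM=17
i=21 t=20 v=9: → [14,23); WM=18
i=22 t=21 v=7: → [14,24); WM=18

10 11 14 15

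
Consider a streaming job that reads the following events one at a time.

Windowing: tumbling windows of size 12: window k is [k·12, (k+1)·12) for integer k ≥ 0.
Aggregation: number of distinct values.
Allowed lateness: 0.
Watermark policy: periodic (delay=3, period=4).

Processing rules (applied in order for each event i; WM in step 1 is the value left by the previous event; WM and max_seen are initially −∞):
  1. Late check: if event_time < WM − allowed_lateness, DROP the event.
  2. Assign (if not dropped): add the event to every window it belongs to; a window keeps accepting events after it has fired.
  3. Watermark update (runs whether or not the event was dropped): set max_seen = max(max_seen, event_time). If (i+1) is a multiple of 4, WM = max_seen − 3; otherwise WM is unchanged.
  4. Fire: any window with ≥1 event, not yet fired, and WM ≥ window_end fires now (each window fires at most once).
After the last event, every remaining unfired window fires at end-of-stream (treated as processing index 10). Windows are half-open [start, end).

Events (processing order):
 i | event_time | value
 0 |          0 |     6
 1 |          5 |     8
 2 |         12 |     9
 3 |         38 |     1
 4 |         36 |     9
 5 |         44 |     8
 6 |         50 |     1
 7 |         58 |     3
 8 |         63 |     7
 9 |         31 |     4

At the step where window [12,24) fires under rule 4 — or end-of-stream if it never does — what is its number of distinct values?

i=0 t=0 v=6: → [0,12); WM=−∞
i=1 t=5 v=8: → [0,12); WM=−∞
i=2 t=12 v=9: → [12,24); WM=−∞
i=3 t=38 v=1: → [36,48); WM=35; [0,12) fires=2 [12,24) fires=1
i=4 t=36 v=9: → [36,48); WM=35
i=5 t=44 v=8: → [36,48); WM=35
i=6 t=50 v=1: → [48,60); WM=35
i=7 t=58 v=3: → [48,60); WM=55; [36,48) fires=3
i=8 t=63 v=7: → [60,72); WM=55
i=9 t=31 v=4: DROP (t<55-0); WM=55

1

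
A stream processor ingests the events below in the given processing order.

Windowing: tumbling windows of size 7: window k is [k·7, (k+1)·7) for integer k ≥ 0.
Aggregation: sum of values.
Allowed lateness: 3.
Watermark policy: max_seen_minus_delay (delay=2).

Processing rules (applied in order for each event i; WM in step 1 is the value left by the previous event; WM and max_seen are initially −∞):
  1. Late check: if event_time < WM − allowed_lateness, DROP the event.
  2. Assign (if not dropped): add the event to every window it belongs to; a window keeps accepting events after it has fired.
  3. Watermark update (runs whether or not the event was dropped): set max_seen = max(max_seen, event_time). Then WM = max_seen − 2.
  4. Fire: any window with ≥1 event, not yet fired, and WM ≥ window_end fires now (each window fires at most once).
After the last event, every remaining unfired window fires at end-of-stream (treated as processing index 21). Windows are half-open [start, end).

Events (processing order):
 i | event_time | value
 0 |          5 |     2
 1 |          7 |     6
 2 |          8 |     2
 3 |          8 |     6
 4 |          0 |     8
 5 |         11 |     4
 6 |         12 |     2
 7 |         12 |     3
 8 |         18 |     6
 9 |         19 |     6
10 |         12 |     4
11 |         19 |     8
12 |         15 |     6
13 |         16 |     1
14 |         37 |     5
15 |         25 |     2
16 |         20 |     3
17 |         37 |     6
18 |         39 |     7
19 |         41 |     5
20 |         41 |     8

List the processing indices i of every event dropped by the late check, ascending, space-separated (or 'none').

4 10 15 16

i=0 t=5 v=2: → [0,7); WM=3
i=1 t=7 v=6: → [7,14); WM=5
i=2 t=8 v=2: → [7,14); WM=6
i=3 t=8 v=6: → [7,14); WM=6
i=4 t=0 v=8: DROP (t<6-3); WM=6
i=5 t=11 v=4: → [7,14); WM=9; [0,7) fires=2
i=6 t=12 v=2: → [7,14); WM=10
i=7 t=12 v=3: → [7,14); WM=10
i=8 t=18 v=6: → [14,21); WM=16; [7,14) fires=23
i=9 t=19 v=6: → [14,21); WM=17
i=10 t=12 v=4: DROP (t<17-3); WM=17
i=11 t=19 v=8: → [14,21); WM=17
i=12 t=15 v=6: → [14,21); WM=17
i=13 t=16 v=1: → [14,21); WM=17
i=14 t=37 v=5: → [35,42); WM=35; [14,21) fires=27
i=15 t=25 v=2: DROP (t<35-3); WM=35
i=16 t=20 v=3: DROP (t<35-3); WM=35
i=17 t=37 v=6: → [35,42); WM=35
i=18 t=39 v=7: → [35,42); WM=37
i=19 t=41 v=5: → [35,42); WM=39
i=20 t=41 v=8: → [35,42); WM=39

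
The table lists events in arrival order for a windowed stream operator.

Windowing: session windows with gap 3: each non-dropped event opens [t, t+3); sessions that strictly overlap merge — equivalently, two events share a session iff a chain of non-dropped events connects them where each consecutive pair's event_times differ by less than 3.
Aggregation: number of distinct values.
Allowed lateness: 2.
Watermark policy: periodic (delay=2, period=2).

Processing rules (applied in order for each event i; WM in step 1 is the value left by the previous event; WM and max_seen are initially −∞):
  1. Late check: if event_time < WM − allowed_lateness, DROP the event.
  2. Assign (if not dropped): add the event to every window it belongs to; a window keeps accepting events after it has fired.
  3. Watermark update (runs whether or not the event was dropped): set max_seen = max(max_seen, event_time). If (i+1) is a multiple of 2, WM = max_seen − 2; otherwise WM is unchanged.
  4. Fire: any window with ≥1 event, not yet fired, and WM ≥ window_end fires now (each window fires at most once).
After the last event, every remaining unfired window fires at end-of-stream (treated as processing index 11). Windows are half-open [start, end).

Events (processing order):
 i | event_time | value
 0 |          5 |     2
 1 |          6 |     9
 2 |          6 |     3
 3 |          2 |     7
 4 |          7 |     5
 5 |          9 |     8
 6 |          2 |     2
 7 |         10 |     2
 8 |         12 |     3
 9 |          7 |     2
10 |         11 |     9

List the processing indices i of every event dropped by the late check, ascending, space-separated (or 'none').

6

i=0 t=5 v=2: → [5,8); WM=−∞
i=1 t=6 v=9: → [5,9); WM=4
i=2 t=6 v=3: → [5,9); WM=4
i=3 t=2 v=7: → [2,5); WM=4
i=4 t=7 v=5: → [5,10); WM=4
i=5 t=9 v=8: → [5,12); WM=7
i=6 t=2 v=2: DROP (t<7-2); WM=7
i=7 t=10 v=2: → [5,13); WM=8
i=8 t=12 v=3: → [5,15); WM=8
i=9 t=7 v=2: → [5,15); WM=10
i=10 t=11 v=9: → [5,15); WM=10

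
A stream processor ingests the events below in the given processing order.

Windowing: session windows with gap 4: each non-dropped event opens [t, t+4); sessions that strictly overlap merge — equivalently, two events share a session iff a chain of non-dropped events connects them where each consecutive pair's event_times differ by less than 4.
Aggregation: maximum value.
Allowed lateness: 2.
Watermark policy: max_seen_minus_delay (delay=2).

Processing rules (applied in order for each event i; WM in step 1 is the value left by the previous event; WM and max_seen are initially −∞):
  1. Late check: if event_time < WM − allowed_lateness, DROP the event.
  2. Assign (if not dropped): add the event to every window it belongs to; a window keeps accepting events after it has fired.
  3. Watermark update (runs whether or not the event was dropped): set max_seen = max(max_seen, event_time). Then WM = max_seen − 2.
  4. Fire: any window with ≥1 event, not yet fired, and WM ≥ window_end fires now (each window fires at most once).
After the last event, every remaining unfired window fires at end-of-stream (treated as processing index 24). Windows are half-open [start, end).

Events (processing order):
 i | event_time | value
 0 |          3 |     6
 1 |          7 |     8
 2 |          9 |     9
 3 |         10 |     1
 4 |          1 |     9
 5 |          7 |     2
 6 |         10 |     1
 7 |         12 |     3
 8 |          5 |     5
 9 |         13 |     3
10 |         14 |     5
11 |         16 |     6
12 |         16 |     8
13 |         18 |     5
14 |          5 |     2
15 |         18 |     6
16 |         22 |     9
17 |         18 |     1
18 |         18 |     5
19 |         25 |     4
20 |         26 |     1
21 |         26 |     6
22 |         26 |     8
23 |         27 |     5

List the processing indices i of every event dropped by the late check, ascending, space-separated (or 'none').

i=0 t=3 v=6: → [3,7); WM=1
i=1 t=7 v=8: → [7,11); WM=5
i=2 t=9 v=9: → [7,13); WM=7
i=3 t=10 v=1: → [7,14); WM=8
i=4 t=1 v=9: DROP (t<8-2); WM=8
i=5 t=7 v=2: → [7,14); WM=8
i=6 t=10 v=1: → [7,14); WM=8
i=7 t=12 v=3: → [7,16); WM=10
i=8 t=5 v=5: DROP (t<10-2); WM=10
i=9 t=13 v=3: → [7,17); WM=11
i=10 t=14 v=5: → [7,18); WM=12
i=11 t=16 v=6: → [7,20); WM=14
i=12 t=16 v=8: → [7,20); WM=14
i=13 t=18 v=5: → [7,22); WM=16
i=14 t=5 v=2: DROP (t<16-2); WM=16
i=15 t=18 v=6: → [7,22); WM=16
i=16 t=22 v=9: → [22,26); WM=20
i=17 t=18 v=1: → [7,22); WM=20
i=18 t=18 v=5: → [7,22); WM=20
i=19 t=25 v=4: → [22,29); WM=23
i=20 t=26 v=1: → [22,30); WM=24
i=21 t=26 v=6: → [22,30); WM=24
i=22 t=26 v=8: → [22,30); WM=24
i=23 t=27 v=5: → [22,31); WM=25

4 8 14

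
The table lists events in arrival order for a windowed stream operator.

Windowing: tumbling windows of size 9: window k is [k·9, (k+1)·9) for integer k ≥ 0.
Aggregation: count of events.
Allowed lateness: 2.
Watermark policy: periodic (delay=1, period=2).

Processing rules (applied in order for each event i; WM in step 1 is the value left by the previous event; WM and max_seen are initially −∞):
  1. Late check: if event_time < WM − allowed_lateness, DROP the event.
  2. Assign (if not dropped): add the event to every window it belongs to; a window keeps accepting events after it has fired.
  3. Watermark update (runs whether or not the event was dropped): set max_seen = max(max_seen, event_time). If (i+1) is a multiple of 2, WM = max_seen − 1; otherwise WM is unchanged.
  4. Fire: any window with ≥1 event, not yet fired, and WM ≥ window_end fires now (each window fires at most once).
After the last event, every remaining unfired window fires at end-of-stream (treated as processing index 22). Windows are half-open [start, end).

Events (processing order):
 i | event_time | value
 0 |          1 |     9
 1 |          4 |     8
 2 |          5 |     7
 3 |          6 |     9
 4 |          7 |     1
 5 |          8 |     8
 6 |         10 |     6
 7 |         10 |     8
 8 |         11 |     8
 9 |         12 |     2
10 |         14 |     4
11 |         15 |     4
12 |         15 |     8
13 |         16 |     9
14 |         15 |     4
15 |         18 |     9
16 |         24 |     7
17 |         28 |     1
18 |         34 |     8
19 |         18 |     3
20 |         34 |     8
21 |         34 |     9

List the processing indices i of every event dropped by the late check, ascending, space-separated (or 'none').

i=0 t=1 v=9: → [0,9); WM=−∞
i=1 t=4 v=8: → [0,9); WM=3
i=2 t=5 v=7: → [0,9); WM=3
i=3 t=6 v=9: → [0,9); WM=5
i=4 t=7 v=1: → [0,9); WM=5
i=5 t=8 v=8: → [0,9); WM=7
i=6 t=10 v=6: → [9,18); WM=7
i=7 t=10 v=8: → [9,18); WM=9; [0,9) fires=6
i=8 t=11 v=8: → [9,18); WM=9
i=9 t=12 v=2: → [9,18); WM=11
i=10 t=14 v=4: → [9,18); WM=11
i=11 t=15 v=4: → [9,18); WM=14
i=12 t=15 v=8: → [9,18); WM=14
i=13 t=16 v=9: → [9,18); WM=15
i=14 t=15 v=4: → [9,18); WM=15
i=15 t=18 v=9: → [18,27); WM=17
i=16 t=24 v=7: → [18,27); WM=17
i=17 t=28 v=1: → [27,36); WM=27; [9,18) fires=9 [18,27) fires=2
i=18 t=34 v=8: → [27,36); WM=27
i=19 t=18 v=3: DROP (t<27-2); WM=33
i=20 t=34 v=8: → [27,36); WM=33
i=21 t=34 v=9: → [27,36); WM=33

19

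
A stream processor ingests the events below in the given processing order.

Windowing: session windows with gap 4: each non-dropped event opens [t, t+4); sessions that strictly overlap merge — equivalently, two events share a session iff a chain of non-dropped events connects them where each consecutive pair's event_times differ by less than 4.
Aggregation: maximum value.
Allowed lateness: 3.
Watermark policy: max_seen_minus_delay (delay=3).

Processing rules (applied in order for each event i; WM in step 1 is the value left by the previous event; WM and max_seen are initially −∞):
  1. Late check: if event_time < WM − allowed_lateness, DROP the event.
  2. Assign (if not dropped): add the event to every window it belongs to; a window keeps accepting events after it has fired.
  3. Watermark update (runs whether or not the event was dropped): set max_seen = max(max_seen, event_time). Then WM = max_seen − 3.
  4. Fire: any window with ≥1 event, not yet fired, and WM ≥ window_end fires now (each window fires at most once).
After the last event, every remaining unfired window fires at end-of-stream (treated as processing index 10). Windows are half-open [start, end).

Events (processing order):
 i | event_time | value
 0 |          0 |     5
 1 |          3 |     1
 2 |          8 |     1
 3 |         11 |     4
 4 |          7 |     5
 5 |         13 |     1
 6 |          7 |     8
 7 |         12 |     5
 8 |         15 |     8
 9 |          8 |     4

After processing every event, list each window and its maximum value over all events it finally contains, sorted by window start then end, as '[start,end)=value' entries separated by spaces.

[0,7)=5 [7,19)=8

i=0 t=0 v=5: → [0,4); WM=-3
i=1 t=3 v=1: → [0,7); WM=0
i=2 t=8 v=1: → [8,12); WM=5
i=3 t=11 v=4: → [8,15); WM=8
i=4 t=7 v=5: → [7,15); WM=8
i=5 t=13 v=1: → [7,17); WM=10
i=6 t=7 v=8: → [7,17); WM=10
i=7 t=12 v=5: → [7,17); WM=10
i=8 t=15 v=8: → [7,19); WM=12
i=9 t=8 v=4: DROP (t<12-3); WM=12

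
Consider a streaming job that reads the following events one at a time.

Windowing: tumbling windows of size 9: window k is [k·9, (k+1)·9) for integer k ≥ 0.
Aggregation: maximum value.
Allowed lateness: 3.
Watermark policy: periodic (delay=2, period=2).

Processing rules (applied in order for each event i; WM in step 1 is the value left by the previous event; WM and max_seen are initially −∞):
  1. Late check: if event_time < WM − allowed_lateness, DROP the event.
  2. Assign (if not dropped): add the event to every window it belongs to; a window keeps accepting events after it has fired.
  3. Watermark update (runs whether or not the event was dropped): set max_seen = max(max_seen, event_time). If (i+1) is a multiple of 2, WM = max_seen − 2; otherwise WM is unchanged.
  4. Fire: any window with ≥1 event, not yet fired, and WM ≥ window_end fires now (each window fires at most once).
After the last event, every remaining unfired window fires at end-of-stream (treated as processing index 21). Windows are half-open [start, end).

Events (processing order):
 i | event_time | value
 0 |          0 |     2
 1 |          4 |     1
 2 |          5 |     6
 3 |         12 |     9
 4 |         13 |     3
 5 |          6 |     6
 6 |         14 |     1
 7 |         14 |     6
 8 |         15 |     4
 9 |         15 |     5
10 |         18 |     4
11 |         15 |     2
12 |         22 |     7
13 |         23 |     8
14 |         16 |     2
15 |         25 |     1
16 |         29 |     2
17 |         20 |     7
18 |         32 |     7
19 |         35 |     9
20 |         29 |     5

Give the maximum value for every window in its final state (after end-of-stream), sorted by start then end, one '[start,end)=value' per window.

[0,9)=6 [9,18)=9 [18,27)=8 [27,36)=9

i=0 t=0 v=2: → [0,9); WM=−∞
i=1 t=4 v=1: → [0,9); WM=2
i=2 t=5 v=6: → [0,9); WM=2
i=3 t=12 v=9: → [9,18); WM=10; [0,9) fires=6
i=4 t=13 v=3: → [9,18); WM=10
i=5 t=6 v=6: DROP (t<10-3); WM=11
i=6 t=14 v=1: → [9,18); WM=11
i=7 t=14 v=6: → [9,18); WM=12
i=8 t=15 v=4: → [9,18); WM=12
i=9 t=15 v=5: → [9,18); WM=13
i=10 t=18 v=4: → [18,27); WM=13
i=11 t=15 v=2: → [9,18); WM=16
i=12 t=22 v=7: → [18,27); WM=16
i=13 t=23 v=8: → [18,27); WM=21; [9,18) fires=9
i=14 t=16 v=2: DROP (t<21-3); WM=21
i=15 t=25 v=1: → [18,27); WM=23
i=16 t=29 v=2: → [27,36); WM=23
i=17 t=20 v=7: → [18,27); WM=27; [18,27) fires=8
i=18 t=32 v=7: → [27,36); WM=27
i=19 t=35 v=9: → [27,36); WM=33
i=20 t=29 v=5: DROP (t<33-3); WM=33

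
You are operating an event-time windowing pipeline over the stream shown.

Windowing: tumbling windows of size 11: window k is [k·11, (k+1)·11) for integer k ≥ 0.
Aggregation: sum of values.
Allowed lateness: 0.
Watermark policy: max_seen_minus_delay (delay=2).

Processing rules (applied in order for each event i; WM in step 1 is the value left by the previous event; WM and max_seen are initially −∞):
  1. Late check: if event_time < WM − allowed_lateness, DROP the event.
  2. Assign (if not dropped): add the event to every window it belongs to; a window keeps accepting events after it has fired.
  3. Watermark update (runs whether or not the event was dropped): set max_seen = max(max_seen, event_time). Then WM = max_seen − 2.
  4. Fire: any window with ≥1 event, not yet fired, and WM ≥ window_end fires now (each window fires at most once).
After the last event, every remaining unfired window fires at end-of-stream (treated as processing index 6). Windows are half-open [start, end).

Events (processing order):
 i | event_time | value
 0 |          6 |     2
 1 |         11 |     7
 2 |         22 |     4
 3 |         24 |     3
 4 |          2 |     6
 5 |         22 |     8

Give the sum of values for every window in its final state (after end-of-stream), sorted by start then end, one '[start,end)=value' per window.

i=0 t=6 v=2: → [0,11); WM=4
i=1 t=11 v=7: → [11,22); WM=9
i=2 t=22 v=4: → [22,33); WM=20; [0,11) fires=2
i=3 t=24 v=3: → [22,33); WM=22; [11,22) fires=7
i=4 t=2 v=6: DROP (t<22-0); WM=22
i=5 t=22 v=8: → [22,33); WM=22

[0,11)=2 [11,22)=7 [22,33)=15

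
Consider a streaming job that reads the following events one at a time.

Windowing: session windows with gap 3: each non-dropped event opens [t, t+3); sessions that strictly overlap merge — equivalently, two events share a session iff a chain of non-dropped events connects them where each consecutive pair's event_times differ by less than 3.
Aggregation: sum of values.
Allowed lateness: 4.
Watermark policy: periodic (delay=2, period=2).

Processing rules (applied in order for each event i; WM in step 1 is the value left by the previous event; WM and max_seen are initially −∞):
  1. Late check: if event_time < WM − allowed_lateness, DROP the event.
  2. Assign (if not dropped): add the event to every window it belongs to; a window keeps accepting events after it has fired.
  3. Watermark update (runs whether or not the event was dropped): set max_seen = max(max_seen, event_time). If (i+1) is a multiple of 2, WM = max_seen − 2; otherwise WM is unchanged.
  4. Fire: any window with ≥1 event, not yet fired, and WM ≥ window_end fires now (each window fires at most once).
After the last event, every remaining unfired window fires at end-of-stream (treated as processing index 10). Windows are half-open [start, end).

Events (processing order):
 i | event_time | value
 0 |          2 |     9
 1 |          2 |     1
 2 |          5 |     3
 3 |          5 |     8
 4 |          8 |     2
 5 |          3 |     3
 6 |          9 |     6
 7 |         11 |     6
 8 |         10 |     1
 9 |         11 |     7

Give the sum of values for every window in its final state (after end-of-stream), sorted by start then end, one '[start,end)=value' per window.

[2,8)=24 [8,14)=22

i=0 t=2 v=9: → [2,5); WM=−∞
i=1 t=2 v=1: → [2,5); WM=0
i=2 t=5 v=3: → [5,8); WM=0
i=3 t=5 v=8: → [5,8); WM=3
i=4 t=8 v=2: → [8,11); WM=3
i=5 t=3 v=3: → [2,8); WM=6
i=6 t=9 v=6: → [8,12); WM=6
i=7 t=11 v=6: → [8,14); WM=9
i=8 t=10 v=1: → [8,14); WM=9
i=9 t=11 v=7: → [8,14); WM=9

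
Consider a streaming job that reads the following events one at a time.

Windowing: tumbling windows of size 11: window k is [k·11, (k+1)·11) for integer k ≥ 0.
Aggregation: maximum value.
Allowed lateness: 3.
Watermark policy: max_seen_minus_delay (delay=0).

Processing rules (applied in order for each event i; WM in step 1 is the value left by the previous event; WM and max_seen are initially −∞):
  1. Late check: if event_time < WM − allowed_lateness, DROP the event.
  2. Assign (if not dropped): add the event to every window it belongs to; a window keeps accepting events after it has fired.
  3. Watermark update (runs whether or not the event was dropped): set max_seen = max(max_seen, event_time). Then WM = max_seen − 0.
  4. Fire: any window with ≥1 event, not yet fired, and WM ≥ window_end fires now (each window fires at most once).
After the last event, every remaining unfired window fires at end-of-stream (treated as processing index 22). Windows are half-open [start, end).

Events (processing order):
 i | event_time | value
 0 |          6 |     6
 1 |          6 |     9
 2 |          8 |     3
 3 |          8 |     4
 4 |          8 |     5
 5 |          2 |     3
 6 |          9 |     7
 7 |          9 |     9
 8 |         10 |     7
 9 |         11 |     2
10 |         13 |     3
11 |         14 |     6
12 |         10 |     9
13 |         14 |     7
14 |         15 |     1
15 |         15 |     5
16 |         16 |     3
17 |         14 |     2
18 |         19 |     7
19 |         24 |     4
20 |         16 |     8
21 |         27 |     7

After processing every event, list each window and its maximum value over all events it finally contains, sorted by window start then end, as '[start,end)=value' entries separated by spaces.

[0,11)=9 [11,22)=7 [22,33)=7

i=0 t=6 v=6: → [0,11); WM=6
i=1 t=6 v=9: → [0,11); WM=6
i=2 t=8 v=3: → [0,11); WM=8
i=3 t=8 v=4: → [0,11); WM=8
i=4 t=8 v=5: → [0,11); WM=8
i=5 t=2 v=3: DROP (t<8-3); WM=8
i=6 t=9 v=7: → [0,11); WM=9
i=7 t=9 v=9: → [0,11); WM=9
i=8 t=10 v=7: → [0,11); WM=10
i=9 t=11 v=2: → [11,22); WM=11; [0,11) fires=9
i=10 t=13 v=3: → [11,22); WM=13
i=11 t=14 v=6: → [11,22); WM=14
i=12 t=10 v=9: DROP (t<14-3); WM=14
i=13 t=14 v=7: → [11,22); WM=14
i=14 t=15 v=1: → [11,22); WM=15
i=15 t=15 v=5: → [11,22); WM=15
i=16 t=16 v=3: → [11,22); WM=16
i=17 t=14 v=2: → [11,22); WM=16
i=18 t=19 v=7: → [11,22); WM=19
i=19 t=24 v=4: → [22,33); WM=24; [11,22) fires=7
i=20 t=16 v=8: DROP (t<24-3); WM=24
i=21 t=27 v=7: → [22,33); WM=27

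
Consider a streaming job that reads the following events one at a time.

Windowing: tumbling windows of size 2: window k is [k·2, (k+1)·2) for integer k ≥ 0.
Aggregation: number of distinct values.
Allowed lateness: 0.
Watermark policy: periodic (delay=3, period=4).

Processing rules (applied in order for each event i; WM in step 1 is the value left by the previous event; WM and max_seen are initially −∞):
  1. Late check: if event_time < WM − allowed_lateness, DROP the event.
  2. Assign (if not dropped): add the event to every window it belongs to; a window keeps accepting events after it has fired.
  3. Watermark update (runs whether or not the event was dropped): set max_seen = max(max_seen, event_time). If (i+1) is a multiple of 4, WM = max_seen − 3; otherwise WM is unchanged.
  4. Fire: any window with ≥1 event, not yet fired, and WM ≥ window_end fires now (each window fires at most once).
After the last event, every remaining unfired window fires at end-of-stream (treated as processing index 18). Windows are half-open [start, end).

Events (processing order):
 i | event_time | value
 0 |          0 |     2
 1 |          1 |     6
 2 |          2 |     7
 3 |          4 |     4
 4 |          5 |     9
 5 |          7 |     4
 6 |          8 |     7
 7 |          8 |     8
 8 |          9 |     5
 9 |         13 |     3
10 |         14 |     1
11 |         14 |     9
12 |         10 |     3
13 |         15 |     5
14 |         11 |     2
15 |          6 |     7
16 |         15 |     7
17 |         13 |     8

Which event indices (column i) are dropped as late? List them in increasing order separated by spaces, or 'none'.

12 15

i=0 t=0 v=2: → [0,2); WM=−∞
i=1 t=1 v=6: → [0,2); WM=−∞
i=2 t=2 v=7: → [2,4); WM=−∞
i=3 t=4 v=4: → [4,6); WM=1
i=4 t=5 v=9: → [4,6); WM=1
i=5 t=7 v=4: → [6,8); WM=1
i=6 t=8 v=7: → [8,10); WM=1
i=7 t=8 v=8: → [8,10); WM=5; [0,2) fires=2 [2,4) fires=1
i=8 t=9 v=5: → [8,10); WM=5
i=9 t=13 v=3: → [12,14); WM=5
i=10 t=14 v=1: → [14,16); WM=5
i=11 t=14 v=9: → [14,16); WM=11; [4,6) fires=2 [6,8) fires=1 [8,10) fires=3
i=12 t=10 v=3: DROP (t<11-0); WM=11
i=13 t=15 v=5: → [14,16); WM=11
i=14 t=11 v=2: → [10,12); WM=11
i=15 t=6 v=7: DROP (t<11-0); WM=12; [10,12) fires=1
i=16 t=15 v=7: → [14,16); WM=12
i=17 t=13 v=8: → [12,14); WM=12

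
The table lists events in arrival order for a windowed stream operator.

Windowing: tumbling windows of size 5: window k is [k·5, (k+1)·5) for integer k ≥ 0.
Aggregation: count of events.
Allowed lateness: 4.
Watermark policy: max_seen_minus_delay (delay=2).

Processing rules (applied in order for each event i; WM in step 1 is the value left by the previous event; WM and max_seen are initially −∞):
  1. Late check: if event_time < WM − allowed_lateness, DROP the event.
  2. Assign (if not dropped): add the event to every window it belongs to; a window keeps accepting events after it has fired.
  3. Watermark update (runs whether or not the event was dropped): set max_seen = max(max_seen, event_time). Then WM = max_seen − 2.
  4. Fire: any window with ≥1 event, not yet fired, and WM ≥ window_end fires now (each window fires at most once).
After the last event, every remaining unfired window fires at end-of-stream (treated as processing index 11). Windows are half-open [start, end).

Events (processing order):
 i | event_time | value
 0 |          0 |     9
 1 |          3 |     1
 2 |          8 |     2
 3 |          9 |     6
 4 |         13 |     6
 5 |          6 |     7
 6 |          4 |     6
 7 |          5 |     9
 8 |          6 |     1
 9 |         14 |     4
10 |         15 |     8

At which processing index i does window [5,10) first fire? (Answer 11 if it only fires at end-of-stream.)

4

i=0 t=0 v=9: → [0,5); WM=-2
i=1 t=3 v=1: → [0,5); WM=1
i=2 t=8 v=2: → [5,10); WM=6; [0,5) fires=2
i=3 t=9 v=6: → [5,10); WM=7
i=4 t=13 v=6: → [10,15); WM=11; [5,10) fires=2
i=5 t=6 v=7: DROP (t<11-4); WM=11
i=6 t=4 v=6: DROP (t<11-4); WM=11
i=7 t=5 v=9: DROP (t<11-4); WM=11
i=8 t=6 v=1: DROP (t<11-4); WM=11
i=9 t=14 v=4: → [10,15); WM=12
i=10 t=15 v=8: → [15,20); WM=13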